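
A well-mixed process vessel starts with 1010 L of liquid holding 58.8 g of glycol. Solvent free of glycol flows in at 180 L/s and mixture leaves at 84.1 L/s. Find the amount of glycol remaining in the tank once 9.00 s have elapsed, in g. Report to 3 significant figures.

34.2 g

Let m(t) be the amount of glycol. Volume: V(t) = V₀ + (Q_in − Q_out) t = 1010 + 95.900 t; V(9.00) = 1873.1 L.
Solute balance: dm/dt = 0 − Q_out C = −Q_out m/V(t).
Separate: dm/m = −Q_out dt/V(t) ⇒ ln(m/m₀) = −(Q_out/(Q_in−Q_out)) ln(V/V₀).
m = m₀ (V₀/V)^(Q_out/(Q_in−Q_out)) = 58.8 × (1010/1873.1)^(0.87696) = 34.209 g.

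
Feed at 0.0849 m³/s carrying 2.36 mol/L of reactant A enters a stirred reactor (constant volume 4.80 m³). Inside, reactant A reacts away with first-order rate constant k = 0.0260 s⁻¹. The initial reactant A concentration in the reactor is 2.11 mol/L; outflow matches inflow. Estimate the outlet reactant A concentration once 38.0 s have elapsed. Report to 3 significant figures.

V dC/dt = Q(C_in − C) − k V C.
This is linear with rate a = Q/V + k = 0.043688 s⁻¹.
C_ss = Q C_in/(Q + kV) = 0.95548 mol/L; C(t) = C_ss + (C₀ − C_ss) e^(−a t).
C(38.0) = 0.95548 + (1.1545)·e^(−0.043688·38.0) = 0.95548 + (1.1545)·0.19012 = 1.1750 mol/L.

1.17 mol/L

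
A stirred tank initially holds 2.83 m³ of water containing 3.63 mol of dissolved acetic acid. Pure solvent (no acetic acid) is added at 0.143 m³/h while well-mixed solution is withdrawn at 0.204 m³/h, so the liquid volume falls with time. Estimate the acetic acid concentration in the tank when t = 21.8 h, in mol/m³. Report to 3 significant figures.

0.290 mol/m³

Let m(t) be the amount of acetic acid. Volume: V(t) = V₀ + (Q_in − Q_out) t = 2.83 − 0.061000 t; V(21.8) = 1.5002 m³.
Species balance (pure solvent in): dm/dt = −Q_out · m/V(t).
Separate: dm/m = −Q_out dt/V(t) ⇒ ln(m/m₀) = −(Q_out/(Q_in−Q_out)) ln(V/V₀).
m = m₀ (V₀/V)^(Q_out/(Q_in−Q_out)) = 3.63 × (2.83/1.5002)^(-3.3443) = 0.43461 mol.
C = m/V = 0.43461/1.5002 = 0.28970 mol/m³.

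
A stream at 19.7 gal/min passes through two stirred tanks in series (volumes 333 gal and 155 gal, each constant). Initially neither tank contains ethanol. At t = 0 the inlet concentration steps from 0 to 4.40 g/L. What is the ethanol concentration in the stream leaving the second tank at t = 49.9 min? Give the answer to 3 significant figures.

Time constants: τᵢ = Vᵢ/Q for each well-mixed tank.
τ₁ = 333/19.7 = 16.904 min; τ₂ = 155/19.7 = 7.8680 min.
Tank 1: C₁ = C_in(1 − e^(−t/τ₁)). Tank 2 (τ₁ ≠ τ₂): C₂ = C_in[1 − (τ₁ e^(−t/τ₁) − τ₂ e^(−t/τ₂))/(τ₁ − τ₂)].
At t = 49.9: e^(−t/τ₁) = 0.052233, e^(−t/τ₂) = 0.0017605.
C₂ = 4.40·[1 − (16.904·0.052233 − 7.8680·0.0017605)/(9.0355)] = 4.40·0.90382 = 3.9768 g/L.

3.98 g/L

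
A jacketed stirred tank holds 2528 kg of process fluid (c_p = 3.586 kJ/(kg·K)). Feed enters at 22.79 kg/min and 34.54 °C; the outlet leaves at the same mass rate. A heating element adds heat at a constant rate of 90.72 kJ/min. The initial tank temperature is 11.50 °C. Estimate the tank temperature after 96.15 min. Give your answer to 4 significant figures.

M c_p dT/dt = ṁ c_p (T_in − T) + Q̇.
Rearrange: dT/dt = (T_ss − T)/τ with τ = M/ṁ = 110.926 min and T_ss = T_in + Q̇/(ṁ c_p) = 35.6501 °C.
Solution: T(t) = T_ss + (T₀ − T_ss) e^(−t/τ).
T(96.15) = 35.6501 + (-24.1501)·e^(−96.15/110.926) = 35.6501 + (-24.1501)·0.420296 = 25.4999 °C.

25.50 °C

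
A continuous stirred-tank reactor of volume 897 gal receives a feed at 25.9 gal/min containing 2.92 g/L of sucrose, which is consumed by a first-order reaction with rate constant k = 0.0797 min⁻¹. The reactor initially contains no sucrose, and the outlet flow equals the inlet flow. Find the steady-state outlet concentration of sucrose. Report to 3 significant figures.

0.777 g/L

Species balance: V dC/dt = Q C_in − Q C − k V C.
At steady state: 0 = Q C_in − (Q + kV) C_ss, so C_ss = Q C_in/(Q + kV).
C_ss = 25.9·2.92/(25.9 + 0.0797·897) = 75.628/97.391 = 0.77654 g/L.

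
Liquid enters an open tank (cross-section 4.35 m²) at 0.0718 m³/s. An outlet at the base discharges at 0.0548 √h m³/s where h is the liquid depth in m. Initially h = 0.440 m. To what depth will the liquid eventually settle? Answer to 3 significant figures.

1.72 m

Level balance: A dh/dt = 0.0718 − 0.0548 √h. Setting dh/dt = 0:
Q_in = 0.0548 √h_ss ⇒ √h_ss = 0.0718/0.0548 = 1.3102.
h_ss = 1.3102² = 1.7167 m. (Since h₀ = 0.440 m < h_ss, the level will rise toward this value.)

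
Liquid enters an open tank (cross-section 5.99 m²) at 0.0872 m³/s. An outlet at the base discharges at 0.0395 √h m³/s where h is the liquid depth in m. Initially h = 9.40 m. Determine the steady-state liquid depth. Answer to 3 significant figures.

Volume balance on the tank: A dh/dt = Q_in − 0.0395 √h. At steady state dh/dt = 0:
Q_in = 0.0395 √h_ss ⇒ √h_ss = 0.0872/0.0395 = 2.2076.
h_ss = 2.2076² = 4.8735 m. (Since h₀ = 9.40 m > h_ss, the level will fall toward this value.)

4.87 m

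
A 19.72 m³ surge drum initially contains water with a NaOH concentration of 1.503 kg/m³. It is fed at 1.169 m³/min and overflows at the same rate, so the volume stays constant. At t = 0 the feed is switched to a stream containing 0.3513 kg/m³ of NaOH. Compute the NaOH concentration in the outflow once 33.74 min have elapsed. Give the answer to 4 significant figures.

Mass balance on the solute (V constant): V dC/dt = Q(C_in − C).
So dC/dt = (C_in − C)/τ with τ = V/Q = 19.72/1.169 = 16.8691 min.
C approaches C_in exponentially: C(t) = C_in + (C₀ − C_in) e^(−t/τ).
C(33.74) = 0.3513 + (1.503 − 0.3513)·e^(−33.74/16.8691) = 0.3513 + (1.15170)·0.135321 = 0.507149 kg/m³.

0.5071 kg/m³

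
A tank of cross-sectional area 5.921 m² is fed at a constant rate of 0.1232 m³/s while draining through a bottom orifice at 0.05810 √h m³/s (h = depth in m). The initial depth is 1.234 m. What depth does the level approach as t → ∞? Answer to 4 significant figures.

4.496 m

Mass balance (ρ constant): A dh/dt = Q_in − 0.05810 √h. At steady state dh/dt = 0:
Q_in = 0.05810 √h_ss ⇒ √h_ss = 0.1232/0.05810 = 2.12048.
h_ss = 2.12048² = 4.49644 m. (Since h₀ = 1.234 m < h_ss, the level will rise toward this value.)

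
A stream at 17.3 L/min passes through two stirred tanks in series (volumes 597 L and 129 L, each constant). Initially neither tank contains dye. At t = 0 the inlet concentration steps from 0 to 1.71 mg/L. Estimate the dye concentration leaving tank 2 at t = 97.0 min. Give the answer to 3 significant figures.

1.58 mg/L

Each tank obeys Vᵢ dCᵢ/dt = Q(Cᵢ₋₁ − Cᵢ), so τᵢ = Vᵢ/Q.
τ₁ = 597/17.3 = 34.509 min; τ₂ = 129/17.3 = 7.4566 min.
Tank 1: C₁ = C_in(1 − e^(−t/τ₁)). Tank 2 (τ₁ ≠ τ₂): C₂ = C_in[1 − (τ₁ e^(−t/τ₁) − τ₂ e^(−t/τ₂))/(τ₁ − τ₂)].
At t = 97.0: e^(−t/τ₁) = 0.060152, e^(−t/τ₂) = 2.2411e-06.
C₂ = 1.71·[1 − (34.509·0.060152 − 7.4566·2.2411e-06)/(27.052)] = 1.71·0.92327 = 1.5788 mg/L.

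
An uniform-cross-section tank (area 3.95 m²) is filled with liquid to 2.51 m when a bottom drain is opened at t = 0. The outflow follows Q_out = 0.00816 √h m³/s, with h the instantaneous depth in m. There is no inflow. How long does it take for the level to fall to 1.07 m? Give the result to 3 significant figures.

A dh/dt = −Q_out = −0.00816 √h.
Separate and integrate: 2(√h − √h₀) = −(0.00816/A) t.
t = 2A(√h₀ − √h)/0.00816 = 2·3.95·(√2.51 − √1.07)/0.00816
  = 7.9000 × (1.5843 − 1.0344) / 0.00816 = 532.37 s.

532 s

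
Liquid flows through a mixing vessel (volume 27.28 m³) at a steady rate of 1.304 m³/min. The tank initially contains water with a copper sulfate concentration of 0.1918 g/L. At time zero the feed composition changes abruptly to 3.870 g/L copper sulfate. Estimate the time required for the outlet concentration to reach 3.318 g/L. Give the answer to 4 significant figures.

39.68 min

Species balance: V dC/dt = Q(C_in − C) ⇒ τ = V/Q = 20.9202 min.
C(t) = C_in + (C₀ − C_in) e^(−t/τ). Set C = 3.318 and solve for t:
e^(−t/τ) = (C − C_in)/(C₀ − C_in) = (3.318 − 3.870)/(0.1918 − 3.870) = 0.150073
t = −τ ln(…) = 20.9202 × 1.89663 = 39.6780 min.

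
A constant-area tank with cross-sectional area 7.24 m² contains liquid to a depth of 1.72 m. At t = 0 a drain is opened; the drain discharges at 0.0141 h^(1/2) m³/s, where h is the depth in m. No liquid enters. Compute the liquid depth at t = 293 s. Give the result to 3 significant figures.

1.05 m

A dh/dt = −Q_out = −0.0141 √h.
Separate and integrate: 2(√h − √h₀) = −(0.0141/A) t.
√h = √1.72 − 0.0141·293/(2·7.24) = 1.3115 − 0.28531 = 1.0262.
h = 1.0262² = 1.0530 m.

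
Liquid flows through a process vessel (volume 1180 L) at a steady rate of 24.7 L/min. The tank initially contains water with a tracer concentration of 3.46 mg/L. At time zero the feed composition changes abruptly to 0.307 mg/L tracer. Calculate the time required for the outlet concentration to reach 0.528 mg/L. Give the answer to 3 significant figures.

127 min

Species balance: V dC/dt = Q(C_in − C) ⇒ τ = V/Q = 47.773 min.
C(t) = C_in + (C₀ − C_in) e^(−t/τ). Set C = 0.528 and solve for t:
e^(−t/τ) = (C − C_in)/(C₀ − C_in) = (0.528 − 0.307)/(3.46 − 0.307) = 0.070092
t = −τ ln(…) = 47.773 × 2.6579 = 126.98 min.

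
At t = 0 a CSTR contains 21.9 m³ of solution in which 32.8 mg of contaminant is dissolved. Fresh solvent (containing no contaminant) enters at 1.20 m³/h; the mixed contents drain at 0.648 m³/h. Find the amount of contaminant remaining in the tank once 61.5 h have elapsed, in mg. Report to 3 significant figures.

10.9 mg

Total volume: dV/dt = Q_in − Q_out = 0.55200 m³/h, so V(t) = 21.9 + 0.55200 t and V(61.5) = 55.848 m³.
Solute balance: dm/dt = 0 − Q_out C = −Q_out m/V(t).
Separate: dm/m = −Q_out dt/V(t) ⇒ ln(m/m₀) = −(Q_out/(Q_in−Q_out)) ln(V/V₀).
m = m₀ (V₀/V)^(Q_out/(Q_in−Q_out)) = 32.8 × (21.9/55.848)^(1.1739) = 10.930 mg.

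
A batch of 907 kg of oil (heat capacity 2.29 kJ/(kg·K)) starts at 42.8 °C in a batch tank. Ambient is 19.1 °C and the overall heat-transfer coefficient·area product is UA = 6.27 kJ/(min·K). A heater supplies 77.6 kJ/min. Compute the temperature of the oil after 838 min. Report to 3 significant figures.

Lumped-capacitance energy balance: M c_p dT/dt = UA(T_amb − T) + Q̇.
dT/dt = (T_ss − T)/τ with T_ss = T_amb + Q̇/UA = 19.1 + 77.6/6.27 = 31.476 °C, τ = M c_p/UA = 907·2.29/6.27 = 331.26 min.
T approaches T_ss exponentially: T(t) = T_ss + (T₀ − T_ss) e^(−t/τ).
T(838) = 31.476 + (11.324)·0.079683 = 32.379 °C.

32.4 °C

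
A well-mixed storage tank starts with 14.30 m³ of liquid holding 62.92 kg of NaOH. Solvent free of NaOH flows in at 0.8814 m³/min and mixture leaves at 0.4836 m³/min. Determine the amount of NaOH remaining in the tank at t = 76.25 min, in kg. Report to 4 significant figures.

15.77 kg

Let m(t) be the amount of NaOH. Volume: V(t) = V₀ + (Q_in − Q_out) t = 14.30 + 0.397800 t; V(76.25) = 44.6322 m³.
Solute balance: dm/dt = 0 − Q_out C = −Q_out m/V(t).
dm/m = −Q_out dt/(V₀ + 0.397800 t); integrating gives ln(m/m₀) = −(Q_out/(Q_in−Q_out)) ln(V/V₀).
m = m₀ (V₀/V)^(Q_out/(Q_in−Q_out)) = 62.92 × (14.30/44.6322)^(1.21569) = 15.7710 kg.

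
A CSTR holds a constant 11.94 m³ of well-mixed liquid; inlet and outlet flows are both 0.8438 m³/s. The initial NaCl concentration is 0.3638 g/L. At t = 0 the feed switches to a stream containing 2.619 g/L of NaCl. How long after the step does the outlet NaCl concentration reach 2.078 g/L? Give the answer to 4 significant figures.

Mass balance on the solute (V constant): V dC/dt = Q(C_in − C), so τ = V/Q = 14.1503 s.
C(t) = C_in + (C₀ − C_in) e^(−t/τ). Set C = 2.078 and solve for t:
e^(−t/τ) = (C − C_in)/(C₀ − C_in) = (2.078 − 2.619)/(0.3638 − 2.619) = 0.239890
t = −τ ln(…) = 14.1503 × 1.42757 = 20.2006 s.

20.20 s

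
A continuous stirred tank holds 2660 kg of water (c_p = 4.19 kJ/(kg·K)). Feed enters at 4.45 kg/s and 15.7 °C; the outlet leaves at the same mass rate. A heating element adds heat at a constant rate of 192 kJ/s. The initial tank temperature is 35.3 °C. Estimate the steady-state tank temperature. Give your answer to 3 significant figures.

26.0 °C

M c_p dT/dt = ṁ c_p (T_in − T) + Q̇.
At steady state dT/dt = 0 ⇒ T_ss = T_in + Q̇/(ṁ c_p) = 15.7 + 192/(4.45·4.19) = 25.997 °C.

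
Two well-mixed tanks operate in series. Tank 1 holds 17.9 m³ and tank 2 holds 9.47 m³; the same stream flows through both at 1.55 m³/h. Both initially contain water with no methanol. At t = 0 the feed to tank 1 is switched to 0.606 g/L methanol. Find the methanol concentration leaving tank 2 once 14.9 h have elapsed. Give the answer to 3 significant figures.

Each tank obeys Vᵢ dCᵢ/dt = Q(Cᵢ₋₁ − Cᵢ), so τᵢ = Vᵢ/Q.
τ₁ = 17.9/1.55 = 11.548 h; τ₂ = 9.47/1.55 = 6.1097 h.
Tank 1: C₁ = C_in(1 − e^(−t/τ₁)). Tank 2 (τ₁ ≠ τ₂): C₂ = C_in[1 − (τ₁ e^(−t/τ₁) − τ₂ e^(−t/τ₂))/(τ₁ − τ₂)].
At t = 14.9: e^(−t/τ₁) = 0.27521, e^(−t/τ₂) = 0.087270.
C₂ = 0.606·[1 − (11.548·0.27521 − 6.1097·0.087270)/(5.4387)] = 0.606·0.51367 = 0.31128 g/L.

0.311 g/L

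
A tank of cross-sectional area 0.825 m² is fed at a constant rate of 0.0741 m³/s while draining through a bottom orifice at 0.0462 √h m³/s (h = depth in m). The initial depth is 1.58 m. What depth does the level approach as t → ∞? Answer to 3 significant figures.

A dh/dt = Q_in − 0.0462 √h. Steady state requires inflow = outflow:
Q_in = 0.0462 √h_ss ⇒ √h_ss = 0.0741/0.0462 = 1.6039.
h_ss = 1.6039² = 2.5725 m. (Since h₀ = 1.58 m < h_ss, the level will rise toward this value.)

2.57 m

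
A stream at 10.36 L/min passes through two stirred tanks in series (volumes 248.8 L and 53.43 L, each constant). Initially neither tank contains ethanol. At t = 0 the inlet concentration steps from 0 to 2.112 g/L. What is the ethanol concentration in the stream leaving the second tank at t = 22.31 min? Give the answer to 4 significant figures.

Each tank obeys Vᵢ dCᵢ/dt = Q(Cᵢ₋₁ − Cᵢ), so τᵢ = Vᵢ/Q.
τ₁ = 248.8/10.36 = 24.0154 min; τ₂ = 53.43/10.36 = 5.15734 min.
Tank 1: C₁ = C_in(1 − e^(−t/τ₁)). Tank 2 (τ₁ ≠ τ₂): C₂ = C_in[1 − (τ₁ e^(−t/τ₁) − τ₂ e^(−t/τ₂))/(τ₁ − τ₂)].
At t = 22.31: e^(−t/τ₁) = 0.394954, e^(−t/τ₂) = 0.0132220.
C₂ = 2.112·[1 − (24.0154·0.394954 − 5.15734·0.0132220)/(18.8581)] = 2.112·0.500649 = 1.05737 g/L.

1.057 g/L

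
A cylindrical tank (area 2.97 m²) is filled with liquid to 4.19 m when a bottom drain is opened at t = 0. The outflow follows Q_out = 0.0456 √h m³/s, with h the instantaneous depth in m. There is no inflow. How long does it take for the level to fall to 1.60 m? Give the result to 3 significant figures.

102 s

Volume balance on the tank: A dh/dt = −0.0456 √h.
∫ h^(−1/2) dh = −(0.0456/A) ∫ dt, giving 2√h = 2√h₀ − (0.0456/A) t.
t = 2A(√h₀ − √h)/0.0456 = 2·2.97·(√4.19 − √1.60)/0.0456
  = 5.9400 × (2.0469 − 1.2649) / 0.0456 = 101.87 s.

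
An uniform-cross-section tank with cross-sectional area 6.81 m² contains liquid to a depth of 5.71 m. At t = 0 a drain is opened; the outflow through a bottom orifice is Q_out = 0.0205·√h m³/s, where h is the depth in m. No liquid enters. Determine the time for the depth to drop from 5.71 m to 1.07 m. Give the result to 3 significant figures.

900 s

A dh/dt = −Q_out = −0.0205 √h.
This is separable: 2 d(√h)/dt = −0.0205/A, so √h = √h₀ − (0.0205/(2A)) t.
t = 2A(√h₀ − √h)/0.0205 = 2·6.81·(√5.71 − √1.07)/0.0205
  = 13.620 × (2.3896 − 1.0344) / 0.0205 = 900.35 s.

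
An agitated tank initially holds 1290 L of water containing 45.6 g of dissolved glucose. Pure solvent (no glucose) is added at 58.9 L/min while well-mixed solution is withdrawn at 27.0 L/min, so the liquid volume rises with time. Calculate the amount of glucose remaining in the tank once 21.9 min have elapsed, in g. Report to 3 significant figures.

31.6 g

Total volume: dV/dt = Q_in − Q_out = 31.900 L/min, so V(t) = 1290 + 31.900 t and V(21.9) = 1988.6 L.
Solute balance: dm/dt = 0 − Q_out C = −Q_out m/V(t).
Separate: dm/m = −Q_out dt/V(t) ⇒ ln(m/m₀) = −(Q_out/(Q_in−Q_out)) ln(V/V₀).
m = m₀ (V₀/V)^(Q_out/(Q_in−Q_out)) = 45.6 × (1290/1988.6)^(0.84639) = 31.614 g.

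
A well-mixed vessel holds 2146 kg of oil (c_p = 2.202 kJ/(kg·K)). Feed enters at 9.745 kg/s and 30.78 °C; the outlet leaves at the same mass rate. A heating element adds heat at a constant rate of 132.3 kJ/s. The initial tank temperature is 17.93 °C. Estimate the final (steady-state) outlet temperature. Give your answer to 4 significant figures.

36.95 °C

M c_p dT/dt = ṁ c_p (T_in − T) + Q̇.
At steady state dT/dt = 0 ⇒ T_ss = T_in + Q̇/(ṁ c_p) = 30.78 + 132.3/(9.745·2.202) = 36.9454 °C.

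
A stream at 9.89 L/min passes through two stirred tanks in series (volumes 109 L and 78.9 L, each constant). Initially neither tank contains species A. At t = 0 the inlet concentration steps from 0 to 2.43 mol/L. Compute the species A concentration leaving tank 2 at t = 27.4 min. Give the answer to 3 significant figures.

Time constants: τᵢ = Vᵢ/Q for each well-mixed tank.
τ₁ = 109/9.89 = 11.021 min; τ₂ = 78.9/9.89 = 7.9778 min.
Solving the cascade with C₁(0)=C₂(0)=0 gives C₂(t) = C_in[1 − (τ₁ e^(−t/τ₁) − τ₂ e^(−t/τ₂))/(τ₁ − τ₂)].
At t = 27.4: e^(−t/τ₁) = 0.083233, e^(−t/τ₂) = 0.032240.
C₂ = 2.43·[1 − (11.021·0.083233 − 7.9778·0.032240)/(3.0435)] = 2.43·0.78310 = 1.9029 mol/L.

1.90 mol/L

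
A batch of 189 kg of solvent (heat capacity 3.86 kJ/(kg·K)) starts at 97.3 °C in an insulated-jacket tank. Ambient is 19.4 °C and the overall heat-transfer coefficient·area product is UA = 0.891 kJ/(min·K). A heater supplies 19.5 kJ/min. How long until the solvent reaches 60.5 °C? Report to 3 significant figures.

876 min

M c_p dT/dt = −UA(T − T_amb) + Q̇.
τ = M c_p/UA = 818.79 min; T_ss = T_amb + Q̇/UA = 19.4 + 19.5/0.891 = 41.286 °C.
T(t) = T_ss + (T₀ − T_ss)e^(−t/τ); set T = 60.5:
t = −τ ln[(T − T_ss)/(T₀ − T_ss)] = −818.79 · ln(0.34303) = 876.06 min.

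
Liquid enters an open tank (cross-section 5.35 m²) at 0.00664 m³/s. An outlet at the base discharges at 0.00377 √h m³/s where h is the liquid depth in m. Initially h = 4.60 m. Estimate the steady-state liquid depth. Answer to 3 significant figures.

A dh/dt = Q_in − 0.00377 √h. Steady state requires inflow = outflow:
Q_in = 0.00377 √h_ss ⇒ √h_ss = 0.00664/0.00377 = 1.7613.
h_ss = 1.7613² = 3.1021 m. (Since h₀ = 4.60 m > h_ss, the level will fall toward this value.)

3.10 m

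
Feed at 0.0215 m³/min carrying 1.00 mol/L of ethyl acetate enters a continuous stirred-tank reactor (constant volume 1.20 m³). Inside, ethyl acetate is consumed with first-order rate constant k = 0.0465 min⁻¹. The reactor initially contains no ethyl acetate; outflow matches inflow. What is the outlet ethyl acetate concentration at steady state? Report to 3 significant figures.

Species balance: V dC/dt = Q C_in − Q C − k V C.
Steady state (dC/dt = 0): C_ss = Q C_in/(Q + kV) = C_in/(1 + kV/Q).
C_ss = 0.0215·1.00/(0.0215 + 0.0465·1.20) = 0.021500/0.077300 = 0.27814 mol/L.

0.278 mol/L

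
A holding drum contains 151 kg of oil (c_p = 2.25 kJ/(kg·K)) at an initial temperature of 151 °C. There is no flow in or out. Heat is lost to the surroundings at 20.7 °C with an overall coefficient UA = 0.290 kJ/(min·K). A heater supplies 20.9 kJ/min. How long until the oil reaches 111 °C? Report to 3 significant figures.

1360 min

Lumped-capacitance energy balance: M c_p dT/dt = UA(T_amb − T) + Q̇.
τ = M c_p/UA = 1171.6 min; T_ss = T_amb + Q̇/UA = 20.7 + 20.9/0.290 = 92.769 °C.
T(t) = T_ss + (T₀ − T_ss)e^(−t/τ); set T = 111:
t = −τ ln[(T − T_ss)/(T₀ − T_ss)] = −1171.6 · ln(0.31308) = 1360.5 min.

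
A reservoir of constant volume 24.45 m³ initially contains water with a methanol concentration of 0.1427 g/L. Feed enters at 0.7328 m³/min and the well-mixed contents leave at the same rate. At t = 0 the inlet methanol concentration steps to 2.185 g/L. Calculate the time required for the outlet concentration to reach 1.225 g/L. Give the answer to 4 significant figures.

25.19 min

Species balance on the tank: V dC/dt = Q(C_in − C), so τ = V/Q = 33.3652 min.
C(t) = C_in + (C₀ − C_in) e^(−t/τ). Set C = 1.225 and solve for t:
e^(−t/τ) = (C − C_in)/(C₀ − C_in) = (1.225 − 2.185)/(0.1427 − 2.185) = 0.470058
t = −τ ln(…) = 33.3652 × 0.754899 = 25.1873 min.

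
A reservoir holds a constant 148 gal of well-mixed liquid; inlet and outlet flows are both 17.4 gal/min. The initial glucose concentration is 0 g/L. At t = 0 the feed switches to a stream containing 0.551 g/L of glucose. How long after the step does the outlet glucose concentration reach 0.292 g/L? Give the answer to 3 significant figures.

6.42 min

Transient balance on the dissolved component: V dC/dt = Q(C_in − C), so τ = V/Q = 8.5057 min.
C(t) = C_in + (C₀ − C_in) e^(−t/τ). Set C = 0.292 and solve for t:
e^(−t/τ) = (C − C_in)/(C₀ − C_in) = (0.292 − 0.551)/(0 − 0.551) = 0.47005
t = −τ ln(…) = 8.5057 × 0.75491 = 6.4210 min.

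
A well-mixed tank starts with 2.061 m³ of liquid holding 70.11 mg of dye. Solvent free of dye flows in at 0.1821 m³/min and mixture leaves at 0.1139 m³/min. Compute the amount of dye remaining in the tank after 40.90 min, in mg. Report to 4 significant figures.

16.79 mg

Total volume: dV/dt = Q_in − Q_out = 0.0682000 m³/min, so V(t) = 2.061 + 0.0682000 t and V(40.90) = 4.85038 m³.
Solute balance: dm/dt = 0 − Q_out C = −Q_out m/V(t).
Separate: dm/m = −Q_out dt/V(t) ⇒ ln(m/m₀) = −(Q_out/(Q_in−Q_out)) ln(V/V₀).
m = m₀ (V₀/V)^(Q_out/(Q_in−Q_out)) = 70.11 × (2.061/4.85038)^(1.67009) = 16.7885 mg.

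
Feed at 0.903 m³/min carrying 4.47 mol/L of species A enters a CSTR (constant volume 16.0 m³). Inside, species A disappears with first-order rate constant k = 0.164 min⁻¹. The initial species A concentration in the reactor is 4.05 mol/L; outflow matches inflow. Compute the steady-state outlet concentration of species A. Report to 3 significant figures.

V dC/dt = Q(C_in − C) − k V C.
Steady state (dC/dt = 0): C_ss = Q C_in/(Q + kV) = C_in/(1 + kV/Q).
C_ss = 0.903·4.47/(0.903 + 0.164·16.0) = 4.0364/3.5270 = 1.1444 mol/L.

1.14 mol/L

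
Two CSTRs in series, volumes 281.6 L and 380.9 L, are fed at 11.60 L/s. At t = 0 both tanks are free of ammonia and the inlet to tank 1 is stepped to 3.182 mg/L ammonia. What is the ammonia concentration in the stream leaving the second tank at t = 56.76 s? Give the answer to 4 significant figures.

Time constants: τᵢ = Vᵢ/Q for each well-mixed tank.
τ₁ = 281.6/11.60 = 24.2759 s; τ₂ = 380.9/11.60 = 32.8362 s.
Tank 1: C₁ = C_in(1 − e^(−t/τ₁)). Tank 2 (τ₁ ≠ τ₂): C₂ = C_in[1 − (τ₁ e^(−t/τ₁) − τ₂ e^(−t/τ₂))/(τ₁ − τ₂)].
At t = 56.76: e^(−t/τ₁) = 0.0965084, e^(−t/τ₂) = 0.177536.
C₂ = 3.182·[1 − (24.2759·0.0965084 − 32.8362·0.177536)/(-8.56034)] = 3.182·0.592680 = 1.88591 mg/L.

1.886 mg/L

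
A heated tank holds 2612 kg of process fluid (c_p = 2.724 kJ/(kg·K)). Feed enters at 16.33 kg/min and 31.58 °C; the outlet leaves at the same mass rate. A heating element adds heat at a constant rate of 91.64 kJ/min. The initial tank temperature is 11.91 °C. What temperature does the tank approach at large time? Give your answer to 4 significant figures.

Energy balance: M c_p dT/dt = ṁ c_p (T_in − T) + 91.64.
At steady state dT/dt = 0 ⇒ T_ss = T_in + Q̇/(ṁ c_p) = 31.58 + 91.64/(16.33·2.724) = 33.6401 °C.

33.64 °C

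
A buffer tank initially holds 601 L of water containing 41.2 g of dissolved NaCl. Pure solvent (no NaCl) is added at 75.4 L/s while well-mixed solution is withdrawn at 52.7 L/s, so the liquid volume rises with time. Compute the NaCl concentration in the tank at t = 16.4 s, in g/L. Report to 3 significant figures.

Total volume: dV/dt = Q_in − Q_out = 22.700 L/s, so V(t) = 601 + 22.700 t and V(16.4) = 973.28 L.
Solute balance: dm/dt = 0 − Q_out C = −Q_out m/V(t).
dm/m = −Q_out dt/(V₀ + 22.700 t); integrating gives ln(m/m₀) = −(Q_out/(Q_in−Q_out)) ln(V/V₀).
m = m₀ (V₀/V)^(Q_out/(Q_in−Q_out)) = 41.2 × (601/973.28)^(2.3216) = 13.454 g.
C = m/V = 13.454/973.28 = 0.013823 g/L.

0.0138 g/L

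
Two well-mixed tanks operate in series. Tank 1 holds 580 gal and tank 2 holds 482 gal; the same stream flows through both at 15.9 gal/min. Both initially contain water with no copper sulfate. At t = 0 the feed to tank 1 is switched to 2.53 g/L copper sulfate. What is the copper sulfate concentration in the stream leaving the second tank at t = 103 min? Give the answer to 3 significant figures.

2.06 g/L

Each tank obeys Vᵢ dCᵢ/dt = Q(Cᵢ₋₁ − Cᵢ), so τᵢ = Vᵢ/Q.
τ₁ = 580/15.9 = 36.478 min; τ₂ = 482/15.9 = 30.314 min.
Solving the cascade with C₁(0)=C₂(0)=0 gives C₂(t) = C_in[1 − (τ₁ e^(−t/τ₁) − τ₂ e^(−t/τ₂))/(τ₁ − τ₂)].
At t = 103: e^(−t/τ₁) = 0.059391, e^(−t/τ₂) = 0.033450.
C₂ = 2.53·[1 − (36.478·0.059391 − 30.314·0.033450)/(6.1635)] = 2.53·0.81302 = 2.0569 g/L.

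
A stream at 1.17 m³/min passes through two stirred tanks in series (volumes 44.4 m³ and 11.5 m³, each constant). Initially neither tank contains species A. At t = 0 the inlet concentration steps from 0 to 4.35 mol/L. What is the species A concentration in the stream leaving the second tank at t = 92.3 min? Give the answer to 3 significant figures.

Time constants: τᵢ = Vᵢ/Q for each well-mixed tank.
τ₁ = 44.4/1.17 = 37.949 min; τ₂ = 11.5/1.17 = 9.8291 min.
Tank 1: C₁ = C_in(1 − e^(−t/τ₁)). Tank 2 (τ₁ ≠ τ₂): C₂ = C_in[1 − (τ₁ e^(−t/τ₁) − τ₂ e^(−t/τ₂))/(τ₁ − τ₂)].
At t = 92.3: e^(−t/τ₁) = 0.087841, e^(−t/τ₂) = 8.3512e-05.
C₂ = 4.35·[1 − (37.949·0.087841 − 9.8291·8.3512e-05)/(28.120)] = 4.35·0.88148 = 3.8345 mol/L.

3.83 mol/L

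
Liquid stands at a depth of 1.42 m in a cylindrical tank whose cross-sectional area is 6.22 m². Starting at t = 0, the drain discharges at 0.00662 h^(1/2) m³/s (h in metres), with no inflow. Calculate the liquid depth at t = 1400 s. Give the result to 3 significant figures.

With no inflow, A dh/dt = −0.00662 √h.
Separate and integrate: 2(√h − √h₀) = −(0.00662/A) t.
√h = √1.42 − 0.00662·1400/(2·6.22) = 1.1916 − 0.74502 = 0.44662.
h = 0.44662² = 0.19947 m.

0.199 m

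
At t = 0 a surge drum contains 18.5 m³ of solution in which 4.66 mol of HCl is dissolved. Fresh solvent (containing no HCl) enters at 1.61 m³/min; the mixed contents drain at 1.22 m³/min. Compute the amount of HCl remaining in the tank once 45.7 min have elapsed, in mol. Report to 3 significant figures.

Total volume: dV/dt = Q_in − Q_out = 0.39000 m³/min, so V(t) = 18.5 + 0.39000 t and V(45.7) = 36.323 m³.
No HCl enters, so dm/dt = −Q_out · (m/V).
dm/m = −Q_out dt/(V₀ + 0.39000 t); integrating gives ln(m/m₀) = −(Q_out/(Q_in−Q_out)) ln(V/V₀).
m = m₀ (V₀/V)^(Q_out/(Q_in−Q_out)) = 4.66 × (18.5/36.323)^(3.1282) = 0.56466 mol.

0.565 mol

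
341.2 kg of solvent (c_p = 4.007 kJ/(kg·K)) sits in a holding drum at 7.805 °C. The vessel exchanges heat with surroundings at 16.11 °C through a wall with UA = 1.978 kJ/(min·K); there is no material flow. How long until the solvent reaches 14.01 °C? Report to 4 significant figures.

950.3 min

Heat balance on the well-mixed liquid: M c_p dT/dt = −UA(T − T_amb).
τ = M c_p/UA = 691.197 min; T_ss = T_amb = 16.1100 °C.
T(t) = T_ss + (T₀ − T_ss)e^(−t/τ); set T = 14.01:
t = −τ ln[(T − T_ss)/(T₀ − T_ss)] = −691.197 · ln(0.252860) = 950.341 min.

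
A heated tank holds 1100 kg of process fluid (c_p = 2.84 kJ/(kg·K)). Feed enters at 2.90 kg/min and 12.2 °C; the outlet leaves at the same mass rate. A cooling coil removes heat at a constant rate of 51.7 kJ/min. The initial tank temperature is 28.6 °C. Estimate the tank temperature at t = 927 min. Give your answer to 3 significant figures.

7.89 °C

Unsteady energy balance on the tank contents: M c_p dT/dt = ṁ c_p (T_in − T) − 51.7.
τ = M/ṁ = 379.31 min; T_ss = T_in − Q̇/(ṁ c_p) = 12.2 − 51.7/(2.90·2.84) = 5.9227 °C.
T approaches T_ss exponentially: T(t) = T_ss + (T₀ − T_ss) e^(−t/τ).
T(927) = 5.9227 + (22.677)·e^(−927/379.31) = 5.9227 + (22.677)·0.086821 = 7.8915 °C.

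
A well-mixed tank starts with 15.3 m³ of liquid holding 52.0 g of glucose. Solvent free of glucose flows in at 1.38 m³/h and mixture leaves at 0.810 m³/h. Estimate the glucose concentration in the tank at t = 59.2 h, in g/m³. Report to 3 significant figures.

0.203 g/m³

Let m(t) be the amount of glucose. Volume: V(t) = V₀ + (Q_in − Q_out) t = 15.3 + 0.57000 t; V(59.2) = 49.044 m³.
Solute balance: dm/dt = 0 − Q_out C = −Q_out m/V(t).
Separate: dm/m = −Q_out dt/V(t) ⇒ ln(m/m₀) = −(Q_out/(Q_in−Q_out)) ln(V/V₀).
m = m₀ (V₀/V)^(Q_out/(Q_in−Q_out)) = 52.0 × (15.3/49.044)^(1.4211) = 9.9335 g.
C = m/V = 9.9335/49.044 = 0.20254 g/m³.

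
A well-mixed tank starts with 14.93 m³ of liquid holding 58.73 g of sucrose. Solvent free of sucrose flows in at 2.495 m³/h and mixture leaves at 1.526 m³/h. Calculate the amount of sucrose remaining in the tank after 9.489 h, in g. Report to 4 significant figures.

27.58 g

Let m(t) be the amount of sucrose. Volume: V(t) = V₀ + (Q_in − Q_out) t = 14.93 + 0.969000 t; V(9.489) = 24.1248 m³.
Species balance (pure solvent in): dm/dt = −Q_out · m/V(t).
Separate: dm/m = −Q_out dt/V(t) ⇒ ln(m/m₀) = −(Q_out/(Q_in−Q_out)) ln(V/V₀).
m = m₀ (V₀/V)^(Q_out/(Q_in−Q_out)) = 58.73 × (14.93/24.1248)^(1.57482) = 27.5842 g.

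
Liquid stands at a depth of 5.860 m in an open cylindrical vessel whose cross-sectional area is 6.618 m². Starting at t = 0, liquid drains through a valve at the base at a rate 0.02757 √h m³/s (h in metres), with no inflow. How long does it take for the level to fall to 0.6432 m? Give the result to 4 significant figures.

Unsteady balance on liquid volume: A dh/dt = −0.02757 √h.
This is separable: 2 d(√h)/dt = −0.02757/A, so √h = √h₀ − (0.02757/(2A)) t.
t = 2A(√h₀ − √h)/0.02757 = 2·6.618·(√5.860 − √0.6432)/0.02757
  = 13.2360 × (2.42074 − 0.801998) / 0.02757 = 777.139 s.

777.1 s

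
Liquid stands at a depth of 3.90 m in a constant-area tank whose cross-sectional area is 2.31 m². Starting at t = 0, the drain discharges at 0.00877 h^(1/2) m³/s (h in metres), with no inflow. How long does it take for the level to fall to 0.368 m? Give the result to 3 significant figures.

721 s

With no inflow, A dh/dt = −0.00877 √h.
This is separable: 2 d(√h)/dt = −0.00877/A, so √h = √h₀ − (0.00877/(2A)) t.
t = 2A(√h₀ − √h)/0.00877 = 2·2.31·(√3.90 − √0.368)/0.00877
  = 4.6200 × (1.9748 − 0.60663) / 0.00877 = 720.77 s.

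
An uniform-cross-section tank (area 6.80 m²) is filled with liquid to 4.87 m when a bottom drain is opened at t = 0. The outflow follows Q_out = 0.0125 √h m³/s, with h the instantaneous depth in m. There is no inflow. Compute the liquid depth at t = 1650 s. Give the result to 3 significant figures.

0.476 m

Unsteady balance on liquid volume: A dh/dt = −0.0125 √h.
Separate and integrate: 2(√h − √h₀) = −(0.0125/A) t.
√h = √4.87 − 0.0125·1650/(2·6.80) = 2.2068 − 1.5165 = 0.69026.
h = 0.69026² = 0.47646 m.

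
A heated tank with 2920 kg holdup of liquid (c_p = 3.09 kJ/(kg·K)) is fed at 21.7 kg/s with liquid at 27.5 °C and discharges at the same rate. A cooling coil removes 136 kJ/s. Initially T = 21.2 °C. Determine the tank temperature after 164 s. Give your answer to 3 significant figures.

24.2 °C

M c_p dT/dt = ṁ c_p (T_in − T) − Q̇.
τ = M/ṁ = 134.56 s; T_ss = T_in − Q̇/(ṁ c_p) = 27.5 − 136/(21.7·3.09) = 25.472 °C.
Solution: T(t) = T_ss + (T₀ − T_ss) e^(−t/τ).
T(164) = 25.472 + (-4.2718)·e^(−164/134.56) = 25.472 + (-4.2718)·0.29559 = 24.209 °C.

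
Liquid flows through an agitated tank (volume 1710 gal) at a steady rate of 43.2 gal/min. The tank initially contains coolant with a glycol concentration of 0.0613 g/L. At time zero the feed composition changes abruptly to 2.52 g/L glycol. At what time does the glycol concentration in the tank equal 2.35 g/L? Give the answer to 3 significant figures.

106 min

Species balance: V dC/dt = Q(C_in − C) ⇒ τ = V/Q = 39.583 min.
C(t) = C_in + (C₀ − C_in) e^(−t/τ). Set C = 2.35 and solve for t:
e^(−t/τ) = (C − C_in)/(C₀ − C_in) = (2.35 − 2.52)/(0.0613 − 2.52) = 0.069142
t = −τ ln(…) = 39.583 × 2.6716 = 105.75 min.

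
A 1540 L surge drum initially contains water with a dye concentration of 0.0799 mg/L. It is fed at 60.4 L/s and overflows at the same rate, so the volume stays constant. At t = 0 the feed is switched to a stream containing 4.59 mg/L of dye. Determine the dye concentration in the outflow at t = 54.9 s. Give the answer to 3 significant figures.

Unsteady species balance (constant V, well mixed): V dC/dt = Q(C_in − C).
Time constant τ = V/Q = 1540/60.4 = 25.497 s.
This is linear first-order; C(t) = C_in + (C₀ − C_in) e^(−t/τ).
C(54.9) = 4.59 + (0.0799 − 4.59)·e^(−54.9/25.497) = 4.59 + (-4.5101)·0.11611 = 4.0663 mg/L.

4.07 mg/L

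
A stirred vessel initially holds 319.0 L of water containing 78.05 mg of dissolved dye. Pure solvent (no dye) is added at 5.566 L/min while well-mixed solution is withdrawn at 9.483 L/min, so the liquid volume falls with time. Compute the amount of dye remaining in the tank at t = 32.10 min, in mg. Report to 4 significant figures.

23.20 mg

Let m(t) be the amount of dye. Volume: V(t) = V₀ + (Q_in − Q_out) t = 319.0 − 3.91700 t; V(32.10) = 193.264 L.
Species balance (pure solvent in): dm/dt = −Q_out · m/V(t).
dm/m = −Q_out dt/(V₀ − 3.91700 t); integrating gives ln(m/m₀) = −(Q_out/(Q_in−Q_out)) ln(V/V₀).
m = m₀ (V₀/V)^(Q_out/(Q_in−Q_out)) = 78.05 × (319.0/193.264)^(-2.42099) = 23.1991 mg.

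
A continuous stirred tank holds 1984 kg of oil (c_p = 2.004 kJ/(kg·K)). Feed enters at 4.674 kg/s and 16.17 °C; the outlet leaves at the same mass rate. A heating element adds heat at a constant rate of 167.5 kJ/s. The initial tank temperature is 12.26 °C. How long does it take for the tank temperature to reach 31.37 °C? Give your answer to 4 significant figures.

M c_p dT/dt = ṁ c_p (T_in − T) + Q̇.
τ = M/ṁ = 424.476 s; T_ss = T_in + Q̇/(ṁ c_p) = 34.0525 °C.
T(t) = T_ss + (T₀ − T_ss) e^(−t/τ). Set T = 31.37:
e^(−t/τ) = (31.37 − 34.0525)/(12.26 − 34.0525) = 0.123093
t = −424.476 · ln(0.123093) = 889.198 s.

889.2 s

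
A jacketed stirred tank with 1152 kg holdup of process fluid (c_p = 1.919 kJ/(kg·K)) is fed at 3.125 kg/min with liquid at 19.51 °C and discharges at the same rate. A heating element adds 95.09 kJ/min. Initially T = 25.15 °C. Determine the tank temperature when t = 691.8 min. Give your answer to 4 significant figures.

33.80 °C

M c_p dT/dt = ṁ c_p (T_in − T) + Q̇.
τ = M/ṁ = 368.640 min; T_ss = T_in + Q̇/(ṁ c_p) = 19.51 + 95.09/(3.125·1.919) = 35.3666 °C.
Integrating: T(t) = T_ss + (T₀ − T_ss) e^(−t/τ).
T(691.8) = 35.3666 + (-10.2166)·e^(−691.8/368.640) = 35.3666 + (-10.2166)·0.153106 = 33.8024 °C.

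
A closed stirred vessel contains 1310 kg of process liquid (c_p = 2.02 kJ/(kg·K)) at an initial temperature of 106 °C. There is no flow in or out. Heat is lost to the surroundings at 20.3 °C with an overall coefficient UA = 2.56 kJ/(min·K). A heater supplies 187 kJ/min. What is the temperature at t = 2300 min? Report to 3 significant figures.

Energy balance: M c_p dT/dt = −UA(T − T_amb) + Q̇.
dT/dt = (T_ss − T)/τ with T_ss = T_amb + Q̇/UA = 20.3 + 187/2.56 = 93.347 °C, τ = M c_p/UA = 1310·2.02/2.56 = 1033.7 min.
This is linear first-order; T(t) = T_ss + (T₀ − T_ss) e^(−t/τ).
T(2300) = 93.347 + (12.653)·0.10806 = 94.714 °C.

94.7 °C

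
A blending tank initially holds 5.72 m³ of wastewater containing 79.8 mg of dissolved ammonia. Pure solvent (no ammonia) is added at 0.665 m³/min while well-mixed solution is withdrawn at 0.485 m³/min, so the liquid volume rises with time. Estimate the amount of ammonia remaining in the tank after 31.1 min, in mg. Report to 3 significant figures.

12.7 mg

Let m(t) be the amount of ammonia. Volume: V(t) = V₀ + (Q_in − Q_out) t = 5.72 + 0.18000 t; V(31.1) = 11.318 m³.
Species balance (pure solvent in): dm/dt = −Q_out · m/V(t).
Separate: dm/m = −Q_out dt/V(t) ⇒ ln(m/m₀) = −(Q_out/(Q_in−Q_out)) ln(V/V₀).
m = m₀ (V₀/V)^(Q_out/(Q_in−Q_out)) = 79.8 × (5.72/11.318)^(2.6944) = 12.689 mg.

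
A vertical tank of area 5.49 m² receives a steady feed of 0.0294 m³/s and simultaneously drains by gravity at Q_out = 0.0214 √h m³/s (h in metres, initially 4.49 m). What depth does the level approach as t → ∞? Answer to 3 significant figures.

1.89 m

Mass balance (ρ constant): A dh/dt = Q_in − 0.0214 √h. At steady state dh/dt = 0:
Q_in = 0.0214 √h_ss ⇒ √h_ss = 0.0294/0.0214 = 1.3738.
h_ss = 1.3738² = 1.8874 m. (Since h₀ = 4.49 m > h_ss, the level will fall toward this value.)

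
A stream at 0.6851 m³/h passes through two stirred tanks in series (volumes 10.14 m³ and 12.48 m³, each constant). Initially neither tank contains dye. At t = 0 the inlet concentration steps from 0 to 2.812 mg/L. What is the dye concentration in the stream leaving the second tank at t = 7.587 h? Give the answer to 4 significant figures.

0.2216 mg/L

Species balance on tank i: dCᵢ/dt = (Cᵢ₋₁ − Cᵢ)/τᵢ with τᵢ = Vᵢ/Q.
τ₁ = 10.14/0.6851 = 14.8008 h; τ₂ = 12.48/0.6851 = 18.2163 h.
Solving the cascade with C₁(0)=C₂(0)=0 gives C₂(t) = C_in[1 − (τ₁ e^(−t/τ₁) − τ₂ e^(−t/τ₂))/(τ₁ − τ₂)].
At t = 7.587: e^(−t/τ₁) = 0.598931, e^(−t/τ₂) = 0.659354.
C₂ = 2.812·[1 − (14.8008·0.598931 − 18.2163·0.659354)/(-3.41556)] = 2.812·0.0788130 = 0.221622 mg/L.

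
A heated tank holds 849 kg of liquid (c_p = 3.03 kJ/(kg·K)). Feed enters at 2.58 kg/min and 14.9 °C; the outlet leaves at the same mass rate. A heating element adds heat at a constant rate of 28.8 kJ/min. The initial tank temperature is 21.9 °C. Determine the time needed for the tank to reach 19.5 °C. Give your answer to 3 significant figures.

423 min

M c_p dT/dt = ṁ c_p (T_in − T) + Q̇.
τ = M/ṁ = 329.07 min; T_ss = T_in + Q̇/(ṁ c_p) = 18.584 °C.
T(t) = T_ss + (T₀ − T_ss) e^(−t/τ). Set T = 19.5:
e^(−t/τ) = (19.5 − 18.584)/(21.9 − 18.584) = 0.27622
t = −329.07 · ln(0.27622) = 423.37 min.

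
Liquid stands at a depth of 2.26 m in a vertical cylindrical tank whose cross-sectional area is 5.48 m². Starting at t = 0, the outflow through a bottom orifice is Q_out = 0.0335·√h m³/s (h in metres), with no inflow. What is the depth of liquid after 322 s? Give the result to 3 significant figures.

A dh/dt = −Q_out = −0.0335 √h.
Separate and integrate: 2(√h − √h₀) = −(0.0335/A) t.
√h = √2.26 − 0.0335·322/(2·5.48) = 1.5033 − 0.98422 = 0.51911.
h = 0.51911² = 0.26948 m.

0.269 m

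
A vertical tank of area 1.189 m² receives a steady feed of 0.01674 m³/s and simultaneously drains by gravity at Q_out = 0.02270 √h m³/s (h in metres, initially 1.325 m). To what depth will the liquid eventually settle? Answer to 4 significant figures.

Level balance: A dh/dt = 0.01674 − 0.02270 √h. Setting dh/dt = 0:
Q_in = 0.02270 √h_ss ⇒ √h_ss = 0.01674/0.02270 = 0.737445.
h_ss = 0.737445² = 0.543825 m. (Since h₀ = 1.325 m > h_ss, the level will fall toward this value.)

0.5438 m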